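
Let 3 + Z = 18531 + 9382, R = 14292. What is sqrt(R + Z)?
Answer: sqrt(42202) ≈ 205.43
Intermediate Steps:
Z = 27910 (Z = -3 + (18531 + 9382) = -3 + 27913 = 27910)
sqrt(R + Z) = sqrt(14292 + 27910) = sqrt(42202)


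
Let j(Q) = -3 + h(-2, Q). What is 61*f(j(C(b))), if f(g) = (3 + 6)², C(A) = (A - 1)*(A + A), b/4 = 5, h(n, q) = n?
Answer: 4941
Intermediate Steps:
b = 20 (b = 4*5 = 20)
C(A) = 2*A*(-1 + A) (C(A) = (-1 + A)*(2*A) = 2*A*(-1 + A))
j(Q) = -5 (j(Q) = -3 - 2 = -5)
f(g) = 81 (f(g) = 9² = 81)
61*f(j(C(b))) = 61*81 = 4941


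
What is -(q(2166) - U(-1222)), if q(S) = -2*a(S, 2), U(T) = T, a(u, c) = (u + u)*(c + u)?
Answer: 18782330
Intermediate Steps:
a(u, c) = 2*u*(c + u) (a(u, c) = (2*u)*(c + u) = 2*u*(c + u))
q(S) = -4*S*(2 + S)
-(q(2166) - U(-1222)) = -(-4*2166*(2 + 2166) - 1*(-1222)) = -(-4*2166*2168 + 1222) = -(-18783552 + 1222) = -1*(-18782330) = 18782330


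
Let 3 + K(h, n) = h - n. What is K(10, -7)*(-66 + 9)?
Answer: -798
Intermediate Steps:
K(h, n) = -3 + h - n (K(h, n) = -3 + (h - n) = -3 + h - n)
K(10, -7)*(-66 + 9) = (-3 + 10 - 1*(-7))*(-66 + 9) = (-3 + 10 + 7)*(-57) = 14*(-57) = -798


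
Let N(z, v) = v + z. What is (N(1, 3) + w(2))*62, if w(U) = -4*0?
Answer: 248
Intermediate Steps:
w(U) = 0
(N(1, 3) + w(2))*62 = ((3 + 1) + 0)*62 = (4 + 0)*62 = 4*62 = 248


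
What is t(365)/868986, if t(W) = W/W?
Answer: 1/868986 ≈ 1.1508e-6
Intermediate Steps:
t(W) = 1
t(365)/868986 = 1/868986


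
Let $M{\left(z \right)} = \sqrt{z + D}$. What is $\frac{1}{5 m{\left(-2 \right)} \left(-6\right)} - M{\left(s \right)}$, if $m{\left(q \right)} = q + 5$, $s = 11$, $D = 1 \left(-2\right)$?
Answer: $- \frac{271}{90} \approx -3.0111$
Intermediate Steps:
$D = -2$
$m{\left(q \right)} = 5 + q$
$M{\left(z \right)} = \sqrt{-2 + z}$ ($M{\left(z \right)} = \sqrt{z - 2} = \sqrt{-2 + z}$)
$\frac{1}{5 m{\left(-2 \right)} \left(-6\right)} - M{\left(s \right)} = \frac{1}{5 \left(5 - 2\right) \left(-6\right)} - \sqrt{-2 + 11} = \frac{1}{5 \cdot 3 \left(-6\right)} - \sqrt{9} = \frac{1}{15 \left(-6\right)} - 3 = \frac{1}{-90} - 3 = - \frac{1}{90} - 3 = - \frac{271}{90}$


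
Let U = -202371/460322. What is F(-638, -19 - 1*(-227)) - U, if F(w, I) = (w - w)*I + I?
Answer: 95949347/460322 ≈ 208.44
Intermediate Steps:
U = -202371/460322 (U = -202371*1/460322 = -202371/460322 ≈ -0.43963)
F(w, I) = I (F(w, I) = 0*I + I = 0 + I = I)
F(-638, -19 - 1*(-227)) - U = (-19 - 1*(-227)) - 1*(-202371/460322) = (-19 + 227) + 202371/460322 = 208 + 202371/460322 = 95949347/460322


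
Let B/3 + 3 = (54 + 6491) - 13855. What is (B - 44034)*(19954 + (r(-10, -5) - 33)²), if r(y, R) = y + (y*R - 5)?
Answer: -1316689134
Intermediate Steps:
B = -21939 (B = -9 + 3*((54 + 6491) - 13855) = -9 + 3*(6545 - 13855) = -9 + 3*(-7310) = -9 - 21930 = -21939)
r(y, R) = -5 + y + R*y (r(y, R) = y + (R*y - 5) = y + (-5 + R*y) = -5 + y + R*y)
(B - 44034)*(19954 + (r(-10, -5) - 33)²) = (-21939 - 44034)*(19954 + ((-5 - 10 - 5*(-10)) - 33)²) = -65973*(19954 + ((-5 - 10 + 50) - 33)²) = -65973*(19954 + (35 - 33)²) = -65973*(19954 + 2²) = -65973*(19954 + 4) = -65973*19958 = -1316689134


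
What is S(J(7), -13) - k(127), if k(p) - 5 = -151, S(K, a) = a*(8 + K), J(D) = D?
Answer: -49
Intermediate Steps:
k(p) = -146 (k(p) = 5 - 151 = -146)
S(J(7), -13) - k(127) = -13*(8 + 7) - 1*(-146) = -13*15 + 146 = -195 + 146 = -49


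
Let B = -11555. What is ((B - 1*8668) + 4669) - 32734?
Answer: -48288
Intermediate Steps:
((B - 1*8668) + 4669) - 32734 = ((-11555 - 1*8668) + 4669) - 32734 = ((-11555 - 8668) + 4669) - 32734 = (-20223 + 4669) - 32734 = -15554 - 32734 = -48288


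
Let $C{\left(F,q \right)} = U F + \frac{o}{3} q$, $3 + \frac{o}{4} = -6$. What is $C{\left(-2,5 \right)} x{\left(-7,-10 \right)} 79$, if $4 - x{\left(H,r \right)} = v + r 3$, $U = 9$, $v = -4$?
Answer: $-234156$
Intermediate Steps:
$o = -36$ ($o = -12 + 4 \left(-6\right) = -12 - 24 = -36$)
$C{\left(F,q \right)} = - 12 q + 9 F$ ($C{\left(F,q \right)} = 9 F + - \frac{36}{3} q = 9 F + \left(-36\right) \frac{1}{3} q = 9 F - 12 q = - 12 q + 9 F$)
$x{\left(H,r \right)} = 8 - 3 r$ ($x{\left(H,r \right)} = 4 - \left(-4 + r 3\right) = 4 - \left(-4 + 3 r\right) = 8 - 3 r$)
$C{\left(-2,5 \right)} x{\left(-7,-10 \right)} 79 = \left(\left(-12\right) 5 + 9 \left(-2\right)\right) \left(8 - -30\right) 79 = \left(-60 - 18\right) \left(8 + 30\right) 79 = \left(-78\right) 38 \cdot 79 = \left(-2964\right) 79 = -234156$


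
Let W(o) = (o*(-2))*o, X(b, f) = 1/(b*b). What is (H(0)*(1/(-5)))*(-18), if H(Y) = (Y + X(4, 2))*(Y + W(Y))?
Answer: 0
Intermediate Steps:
X(b, f) = b⁻² (X(b, f) = 1/(b²) = b⁻²)
W(o) = -2*o² (W(o) = (-2*o)*o = -2*o²)
H(Y) = (1/16 + Y)*(Y - 2*Y²) (H(Y) = (Y + 4⁻²)*(Y - 2*Y²) = (Y + 1/16)*(Y - 2*Y²) = (1/16 + Y)*(Y - 2*Y²))
(H(0)*(1/(-5)))*(-18) = (((1/16)*0*(1 - 32*0² + 14*0))*(1/(-5)))*(-18) = (((1/16)*0*(1 - 32*0 + 0))*(1*(-⅕)))*(-18) = (((1/16)*0*(1 + 0 + 0))*(-⅕))*(-18) = (((1/16)*0*1)*(-⅕))*(-18) = (0*(-⅕))*(-18) = 0*(-18) = 0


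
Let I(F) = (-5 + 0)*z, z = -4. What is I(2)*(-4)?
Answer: -80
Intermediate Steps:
I(F) = 20 (I(F) = (-5 + 0)*(-4) = -5*(-4) = 20)
I(2)*(-4) = 20*(-4) = -80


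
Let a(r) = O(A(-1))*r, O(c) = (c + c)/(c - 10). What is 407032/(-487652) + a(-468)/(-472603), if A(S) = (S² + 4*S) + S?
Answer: -336409731382/403315146773 ≈ -0.83411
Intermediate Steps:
A(S) = S² + 5*S
O(c) = 2*c/(-10 + c) (O(c) = (2*c)/(-10 + c) = 2*c/(-10 + c))
a(r) = 4*r/7 (a(r) = (2*(-(5 - 1))/(-10 - (5 - 1)))*r = (2*(-1*4)/(-10 - 1*4))*r = (2*(-4)/(-10 - 4))*r = (2*(-4)/(-14))*r = (2*(-4)*(-1/14))*r = 4*r/7)
407032/(-487652) + a(-468)/(-472603) = 407032/(-487652) + ((4/7)*(-468))/(-472603) = 407032*(-1/487652) - 1872/7*(-1/472603) = -101758/121913 + 1872/3308221 = -336409731382/403315146773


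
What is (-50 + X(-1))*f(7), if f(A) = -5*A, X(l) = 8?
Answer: 1470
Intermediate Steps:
(-50 + X(-1))*f(7) = (-50 + 8)*(-5*7) = -42*(-35) = 1470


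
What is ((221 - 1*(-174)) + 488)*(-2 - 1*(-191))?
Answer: 166887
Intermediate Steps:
((221 - 1*(-174)) + 488)*(-2 - 1*(-191)) = ((221 + 174) + 488)*(-2 + 191) = (395 + 488)*189 = 883*189 = 166887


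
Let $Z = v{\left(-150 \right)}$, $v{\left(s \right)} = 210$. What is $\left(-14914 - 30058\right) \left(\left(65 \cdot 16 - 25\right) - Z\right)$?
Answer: $-36202460$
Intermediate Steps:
$Z = 210$
$\left(-14914 - 30058\right) \left(\left(65 \cdot 16 - 25\right) - Z\right) = \left(-14914 - 30058\right) \left(\left(65 \cdot 16 - 25\right) - 210\right) = - 44972 \left(\left(1040 - 25\right) - 210\right) = - 44972 \left(1015 - 210\right) = \left(-44972\right) 805 = -36202460$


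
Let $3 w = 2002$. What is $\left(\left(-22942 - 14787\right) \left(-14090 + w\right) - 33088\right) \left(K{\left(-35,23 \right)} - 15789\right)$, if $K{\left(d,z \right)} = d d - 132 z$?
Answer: $- \frac{26737429100800}{3} \approx -8.9125 \cdot 10^{12}$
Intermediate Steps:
$w = \frac{2002}{3}$ ($w = \frac{1}{3} \cdot 2002 = \frac{2002}{3} \approx 667.33$)
$K{\left(d,z \right)} = d^{2} - 132 z$
$\left(\left(-22942 - 14787\right) \left(-14090 + w\right) - 33088\right) \left(K{\left(-35,23 \right)} - 15789\right) = \left(\left(-22942 - 14787\right) \left(-14090 + \frac{2002}{3}\right) - 33088\right) \left(\left(\left(-35\right)^{2} - 3036\right) - 15789\right) = \left(\left(-37729\right) \left(- \frac{40268}{3}\right) - 33088\right) \left(\left(1225 - 3036\right) - 15789\right) = \left(\frac{1519271372}{3} - 33088\right) \left(-1811 - 15789\right) = \frac{1519172108}{3} \left(-17600\right) = - \frac{26737429100800}{3}$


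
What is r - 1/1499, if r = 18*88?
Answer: 2374415/1499 ≈ 1584.0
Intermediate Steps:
r = 1584
r - 1/1499 = 1584 - 1/1499 = 2374415/1499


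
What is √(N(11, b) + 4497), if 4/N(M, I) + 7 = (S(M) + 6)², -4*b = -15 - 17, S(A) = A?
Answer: √89405139/141 ≈ 67.060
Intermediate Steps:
b = 8 (b = -(-15 - 17)/4 = -¼*(-32) = 8)
N(M, I) = 4/(-7 + (6 + M)²) (N(M, I) = 4/(-7 + (M + 6)²) = 4/(-7 + (6 + M)²))
√(N(11, b) + 4497) = √(4/(-7 + (6 + 11)²) + 4497) = √(4/(-7 + 17²) + 4497) = √(4/(-7 + 289) + 4497) = √(4/282 + 4497) = √(4*(1/282) + 4497) = √(2/141 + 4497) = √(634079/141) = √89405139/141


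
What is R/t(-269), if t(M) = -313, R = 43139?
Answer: -43139/313 ≈ -137.82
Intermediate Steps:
R/t(-269) = 43139/(-313) = 43139*(-1/313) = -43139/313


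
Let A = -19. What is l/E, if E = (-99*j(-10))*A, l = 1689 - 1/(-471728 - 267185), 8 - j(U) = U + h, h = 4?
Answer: 624012029/9729267471 ≈ 0.064138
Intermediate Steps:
j(U) = 4 - U (j(U) = 8 - (U + 4) = 8 - (4 + U) = 8 + (-4 - U) = 4 - U)
l = 1248024058/738913 (l = 1689 - 1/(-738913) = 1689 - 1*(-1/738913) = 1689 + 1/738913 = 1248024058/738913 ≈ 1689.0)
E = 26334 (E = -99*(4 - 1*(-10))*(-19) = -99*(4 + 10)*(-19) = -99*14*(-19) = -1386*(-19) = 26334)
l/E = (1248024058/738913)/26334 = (1248024058/738913)*(1/26334) = 624012029/9729267471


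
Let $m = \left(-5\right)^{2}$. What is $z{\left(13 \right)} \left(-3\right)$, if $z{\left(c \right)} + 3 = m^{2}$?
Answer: $-1866$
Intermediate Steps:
$m = 25$
$z{\left(c \right)} = 622$ ($z{\left(c \right)} = -3 + 25^{2} = -3 + 625 = 622$)
$z{\left(13 \right)} \left(-3\right) = 622 \left(-3\right) = -1866$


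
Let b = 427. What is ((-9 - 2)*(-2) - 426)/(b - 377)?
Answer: -202/25 ≈ -8.0800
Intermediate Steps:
((-9 - 2)*(-2) - 426)/(b - 377) = ((-9 - 2)*(-2) - 426)/(427 - 377) = (-11*(-2) - 426)/50 = (22 - 426)*(1/50) = -404*1/50 = -202/25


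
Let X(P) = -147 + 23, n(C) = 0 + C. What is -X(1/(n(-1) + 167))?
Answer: 124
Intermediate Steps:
n(C) = C
X(P) = -124
-X(1/(n(-1) + 167)) = -1*(-124) = 124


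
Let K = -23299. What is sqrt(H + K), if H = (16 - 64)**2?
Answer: I*sqrt(20995) ≈ 144.9*I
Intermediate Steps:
H = 2304 (H = (-48)**2 = 2304)
sqrt(H + K) = sqrt(2304 - 23299) = sqrt(-20995) = I*sqrt(20995)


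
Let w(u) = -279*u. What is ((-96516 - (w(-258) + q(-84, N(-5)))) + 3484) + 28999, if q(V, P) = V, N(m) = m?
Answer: -135931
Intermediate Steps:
((-96516 - (w(-258) + q(-84, N(-5)))) + 3484) + 28999 = ((-96516 - (-279*(-258) - 84)) + 3484) + 28999 = ((-96516 - (71982 - 84)) + 3484) + 28999 = ((-96516 - 1*71898) + 3484) + 28999 = ((-96516 - 71898) + 3484) + 28999 = (-168414 + 3484) + 28999 = -164930 + 28999 = -135931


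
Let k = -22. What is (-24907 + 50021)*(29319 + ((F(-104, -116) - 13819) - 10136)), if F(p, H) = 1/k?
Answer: 1481813899/11 ≈ 1.3471e+8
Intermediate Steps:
F(p, H) = -1/22 (F(p, H) = 1/(-22) = -1/22)
(-24907 + 50021)*(29319 + ((F(-104, -116) - 13819) - 10136)) = (-24907 + 50021)*(29319 + ((-1/22 - 13819) - 10136)) = 25114*(29319 + (-304019/22 - 10136)) = 25114*(29319 - 527011/22) = 25114*(118007/22) = 1481813899/11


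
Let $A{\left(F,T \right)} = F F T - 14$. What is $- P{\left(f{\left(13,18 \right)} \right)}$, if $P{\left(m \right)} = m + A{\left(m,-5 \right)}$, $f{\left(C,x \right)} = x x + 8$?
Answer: $550802$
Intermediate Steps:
$f{\left(C,x \right)} = 8 + x^{2}$ ($f{\left(C,x \right)} = x^{2} + 8 = 8 + x^{2}$)
$A{\left(F,T \right)} = -14 + T F^{2}$ ($A{\left(F,T \right)} = F^{2} T - 14 = T F^{2} - 14 = -14 + T F^{2}$)
$P{\left(m \right)} = -14 + m - 5 m^{2}$ ($P{\left(m \right)} = m - \left(14 + 5 m^{2}\right) = -14 + m - 5 m^{2}$)
$- P{\left(f{\left(13,18 \right)} \right)} = - (-14 + \left(8 + 18^{2}\right) - 5 \left(8 + 18^{2}\right)^{2}) = - (-14 + \left(8 + 324\right) - 5 \left(8 + 324\right)^{2}) = - (-14 + 332 - 5 \cdot 332^{2}) = - (-14 + 332 - 551120) = \left(-1\right) \left(-550802\right) = 550802$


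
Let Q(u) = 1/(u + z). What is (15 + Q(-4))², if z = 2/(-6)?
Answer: 36864/169 ≈ 218.13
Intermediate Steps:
z = -⅓ (z = 2*(-⅙) = -⅓ ≈ -0.33333)
Q(u) = 1/(-⅓ + u) (Q(u) = 1/(u - ⅓) = 1/(-⅓ + u))
(15 + Q(-4))² = (15 + 3/(-1 + 3*(-4)))² = (15 + 3/(-1 - 12))² = (15 + 3/(-13))² = (15 + 3*(-1/13))² = (15 - 3/13)² = (192/13)² = 36864/169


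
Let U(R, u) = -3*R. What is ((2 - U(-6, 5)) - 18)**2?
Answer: 1156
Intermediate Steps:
((2 - U(-6, 5)) - 18)**2 = ((2 - (-3)*(-6)) - 18)**2 = ((2 - 1*18) - 18)**2 = ((2 - 18) - 18)**2 = (-16 - 18)**2 = (-34)**2 = 1156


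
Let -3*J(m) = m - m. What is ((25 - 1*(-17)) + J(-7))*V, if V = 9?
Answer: 378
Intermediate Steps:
J(m) = 0 (J(m) = -(m - m)/3 = -1/3*0 = 0)
((25 - 1*(-17)) + J(-7))*V = ((25 - 1*(-17)) + 0)*9 = ((25 + 17) + 0)*9 = (42 + 0)*9 = 42*9 = 378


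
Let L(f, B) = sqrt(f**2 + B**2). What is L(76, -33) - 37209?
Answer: -37209 + sqrt(6865) ≈ -37126.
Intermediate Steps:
L(f, B) = sqrt(B**2 + f**2)
L(76, -33) - 37209 = sqrt((-33)**2 + 76**2) - 37209 = sqrt(1089 + 5776) - 37209 = sqrt(6865) - 37209 = -37209 + sqrt(6865)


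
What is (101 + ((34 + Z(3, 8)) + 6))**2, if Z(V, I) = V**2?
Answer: 22500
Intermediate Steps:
(101 + ((34 + Z(3, 8)) + 6))**2 = (101 + ((34 + 3**2) + 6))**2 = (101 + ((34 + 9) + 6))**2 = (101 + (43 + 6))**2 = (101 + 49)**2 = 150**2 = 22500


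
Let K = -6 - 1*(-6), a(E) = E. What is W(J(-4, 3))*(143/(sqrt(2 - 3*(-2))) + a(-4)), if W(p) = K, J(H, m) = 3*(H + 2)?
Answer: 0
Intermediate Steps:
J(H, m) = 6 + 3*H (J(H, m) = 3*(2 + H) = 6 + 3*H)
K = 0 (K = -6 + 6 = 0)
W(p) = 0
W(J(-4, 3))*(143/(sqrt(2 - 3*(-2))) + a(-4)) = 0*(143/(sqrt(2 - 3*(-2))) - 4) = 0*(143/(sqrt(2 + 6)) - 4) = 0*(143/(sqrt(8)) - 4) = 0*(143/((2*sqrt(2))) - 4) = 0*(143*(sqrt(2)/4) - 4) = 0*(143*sqrt(2)/4 - 4) = 0*(-4 + 143*sqrt(2)/4) = 0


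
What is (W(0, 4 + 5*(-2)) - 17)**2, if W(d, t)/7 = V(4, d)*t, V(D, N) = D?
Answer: 34225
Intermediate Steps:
W(d, t) = 28*t (W(d, t) = 7*(4*t) = 28*t)
(W(0, 4 + 5*(-2)) - 17)**2 = (28*(4 + 5*(-2)) - 17)**2 = (28*(4 - 10) - 17)**2 = (28*(-6) - 17)**2 = (-168 - 17)**2 = (-185)**2 = 34225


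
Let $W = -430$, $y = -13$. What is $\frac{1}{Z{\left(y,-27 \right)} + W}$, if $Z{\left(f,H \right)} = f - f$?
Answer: $- \frac{1}{430} \approx -0.0023256$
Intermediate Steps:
$Z{\left(f,H \right)} = 0$
$\frac{1}{Z{\left(y,-27 \right)} + W} = \frac{1}{0 - 430} = \frac{1}{-430} = - \frac{1}{430}$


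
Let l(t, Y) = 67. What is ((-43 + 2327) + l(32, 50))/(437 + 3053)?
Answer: 2351/3490 ≈ 0.67364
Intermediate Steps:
((-43 + 2327) + l(32, 50))/(437 + 3053) = ((-43 + 2327) + 67)/(437 + 3053) = (2284 + 67)/3490 = 2351*(1/3490) = 2351/3490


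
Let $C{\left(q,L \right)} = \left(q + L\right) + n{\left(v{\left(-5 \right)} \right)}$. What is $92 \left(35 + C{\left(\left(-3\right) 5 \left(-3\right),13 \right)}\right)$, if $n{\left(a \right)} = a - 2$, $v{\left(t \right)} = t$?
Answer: $7912$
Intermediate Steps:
$n{\left(a \right)} = -2 + a$ ($n{\left(a \right)} = a - 2 = -2 + a$)
$C{\left(q,L \right)} = -7 + L + q$ ($C{\left(q,L \right)} = \left(q + L\right) - 7 = \left(L + q\right) - 7 = -7 + L + q$)
$92 \left(35 + C{\left(\left(-3\right) 5 \left(-3\right),13 \right)}\right) = 92 \left(35 + \left(-7 + 13 + \left(-3\right) 5 \left(-3\right)\right)\right) = 92 \left(35 - -51\right) = 92 \left(35 + \left(-7 + 13 + 45\right)\right) = 92 \left(35 + 51\right) = 92 \cdot 86 = 7912$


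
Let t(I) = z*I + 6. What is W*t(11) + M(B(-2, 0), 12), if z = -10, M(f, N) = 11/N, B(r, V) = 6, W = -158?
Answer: 197195/12 ≈ 16433.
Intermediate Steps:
t(I) = 6 - 10*I (t(I) = -10*I + 6 = 6 - 10*I)
W*t(11) + M(B(-2, 0), 12) = -158*(6 - 10*11) + 11/12 = -158*(6 - 110) + 11*(1/12) = -158*(-104) + 11/12 = 16432 + 11/12 = 197195/12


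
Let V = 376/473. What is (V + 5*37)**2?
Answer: 7723070161/223729 ≈ 34520.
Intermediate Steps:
V = 376/473 (V = 376*(1/473) = 376/473 ≈ 0.79493)
(V + 5*37)**2 = (376/473 + 5*37)**2 = (376/473 + 185)**2 = (87881/473)**2 = 7723070161/223729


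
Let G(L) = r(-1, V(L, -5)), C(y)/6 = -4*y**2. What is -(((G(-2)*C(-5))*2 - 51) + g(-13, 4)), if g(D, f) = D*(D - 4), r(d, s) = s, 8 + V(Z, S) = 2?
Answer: -7370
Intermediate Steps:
V(Z, S) = -6 (V(Z, S) = -8 + 2 = -6)
g(D, f) = D*(-4 + D)
C(y) = -24*y**2 (C(y) = 6*(-4*y**2) = -24*y**2)
G(L) = -6
-(((G(-2)*C(-5))*2 - 51) + g(-13, 4)) = -((-(-144)*(-5)**2*2 - 51) - 13*(-4 - 13)) = -((-(-144)*25*2 - 51) - 13*(-17)) = -((-6*(-600)*2 - 51) + 221) = -((3600*2 - 51) + 221) = -((7200 - 51) + 221) = -(7149 + 221) = -1*7370 = -7370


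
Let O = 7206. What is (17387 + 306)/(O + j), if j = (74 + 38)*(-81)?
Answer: -17693/1866 ≈ -9.4818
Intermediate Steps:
j = -9072 (j = 112*(-81) = -9072)
(17387 + 306)/(O + j) = (17387 + 306)/(7206 - 9072) = 17693/(-1866) = 17693*(-1/1866) = -17693/1866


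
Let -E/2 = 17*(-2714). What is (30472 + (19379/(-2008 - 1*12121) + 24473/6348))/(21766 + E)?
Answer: 2733283622149/10228528705464 ≈ 0.26722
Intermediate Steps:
E = 92276 (E = -34*(-2714) = -2*(-46138) = 92276)
(30472 + (19379/(-2008 - 1*12121) + 24473/6348))/(21766 + E) = (30472 + (19379/(-2008 - 1*12121) + 24473/6348))/(21766 + 92276) = (30472 + (19379/(-2008 - 12121) + 24473*(1/6348)))/114042 = (30472 + (19379/(-14129) + 24473/6348))*(1/114042) = (30472 + (19379*(-1/14129) + 24473/6348))*(1/114042) = (30472 + (-19379/14129 + 24473/6348))*(1/114042) = (30472 + 222761125/89690892)*(1/114042) = (2733283622149/89690892)*(1/114042) = 2733283622149/10228528705464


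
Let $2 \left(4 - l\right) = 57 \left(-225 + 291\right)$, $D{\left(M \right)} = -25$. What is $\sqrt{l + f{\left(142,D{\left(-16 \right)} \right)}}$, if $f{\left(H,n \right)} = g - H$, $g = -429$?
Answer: $12 i \sqrt{17} \approx 49.477 i$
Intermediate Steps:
$l = -1877$ ($l = 4 - \frac{57 \left(-225 + 291\right)}{2} = 4 - \frac{57 \cdot 66}{2} = 4 - 1881 = -1877$)
$f{\left(H,n \right)} = -429 - H$
$\sqrt{l + f{\left(142,D{\left(-16 \right)} \right)}} = \sqrt{-1877 - 571} = \sqrt{-2448} = 12 i \sqrt{17}$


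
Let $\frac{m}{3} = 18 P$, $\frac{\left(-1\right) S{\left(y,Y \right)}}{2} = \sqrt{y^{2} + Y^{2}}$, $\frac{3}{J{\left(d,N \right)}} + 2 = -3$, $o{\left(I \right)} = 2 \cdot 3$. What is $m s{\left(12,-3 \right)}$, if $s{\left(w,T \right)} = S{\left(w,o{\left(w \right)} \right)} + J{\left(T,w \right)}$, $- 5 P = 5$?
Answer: $\frac{162}{5} + 648 \sqrt{5} \approx 1481.4$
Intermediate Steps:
$P = -1$ ($P = \left(- \frac{1}{5}\right) 5 = -1$)
$o{\left(I \right)} = 6$
$J{\left(d,N \right)} = - \frac{3}{5}$ ($J{\left(d,N \right)} = \frac{3}{-2 - 3} = \frac{3}{-5} = 3 \left(- \frac{1}{5}\right) = - \frac{3}{5}$)
$S{\left(y,Y \right)} = - 2 \sqrt{Y^{2} + y^{2}}$ ($S{\left(y,Y \right)} = - 2 \sqrt{y^{2} + Y^{2}} = - 2 \sqrt{Y^{2} + y^{2}}$)
$s{\left(w,T \right)} = - \frac{3}{5} - 2 \sqrt{36 + w^{2}}$ ($s{\left(w,T \right)} = - 2 \sqrt{6^{2} + w^{2}} - \frac{3}{5} = - 2 \sqrt{36 + w^{2}} - \frac{3}{5} = - \frac{3}{5} - 2 \sqrt{36 + w^{2}}$)
$m = -54$ ($m = 3 \cdot 18 \left(-1\right) = 3 \left(-18\right) = -54$)
$m s{\left(12,-3 \right)} = - 54 \left(- \frac{3}{5} - 2 \sqrt{36 + 12^{2}}\right) = - 54 \left(- \frac{3}{5} - 2 \sqrt{36 + 144}\right) = - 54 \left(- \frac{3}{5} - 2 \sqrt{180}\right) = - 54 \left(- \frac{3}{5} - 2 \cdot 6 \sqrt{5}\right) = - 54 \left(- \frac{3}{5} - 12 \sqrt{5}\right) = \frac{162}{5} + 648 \sqrt{5}$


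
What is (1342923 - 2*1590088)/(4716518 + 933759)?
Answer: -1837253/5650277 ≈ -0.32516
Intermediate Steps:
(1342923 - 2*1590088)/(4716518 + 933759) = (1342923 - 3180176)/5650277 = -1837253*1/5650277 = -1837253/5650277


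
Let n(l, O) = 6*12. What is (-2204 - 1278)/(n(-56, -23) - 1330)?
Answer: 1741/629 ≈ 2.7679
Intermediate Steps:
n(l, O) = 72
(-2204 - 1278)/(n(-56, -23) - 1330) = (-2204 - 1278)/(72 - 1330) = -3482/(-1258) = -3482*(-1/1258) = 1741/629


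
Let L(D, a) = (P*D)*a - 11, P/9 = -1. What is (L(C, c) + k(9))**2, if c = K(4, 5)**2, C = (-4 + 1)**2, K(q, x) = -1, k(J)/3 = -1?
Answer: 9025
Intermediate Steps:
P = -9 (P = 9*(-1) = -9)
k(J) = -3 (k(J) = 3*(-1) = -3)
C = 9 (C = (-3)**2 = 9)
c = 1 (c = (-1)**2 = 1)
L(D, a) = -11 - 9*D*a (L(D, a) = (-9*D)*a - 11 = -9*D*a - 11 = -11 - 9*D*a)
(L(C, c) + k(9))**2 = ((-11 - 9*9*1) - 3)**2 = ((-11 - 81) - 3)**2 = (-92 - 3)**2 = (-95)**2 = 9025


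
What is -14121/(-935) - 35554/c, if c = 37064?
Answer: 245068877/17327420 ≈ 14.143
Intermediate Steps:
-14121/(-935) - 35554/c = -14121/(-935) - 35554/37064 = -14121*(-1/935) - 35554*1/37064 = 14121/935 - 17777/18532 = 245068877/17327420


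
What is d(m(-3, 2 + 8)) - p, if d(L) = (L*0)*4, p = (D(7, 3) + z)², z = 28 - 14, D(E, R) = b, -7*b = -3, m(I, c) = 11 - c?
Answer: -10201/49 ≈ -208.18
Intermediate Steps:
b = 3/7 (b = -⅐*(-3) = 3/7 ≈ 0.42857)
D(E, R) = 3/7
z = 14
p = 10201/49 (p = (3/7 + 14)² = (101/7)² = 10201/49 ≈ 208.18)
d(L) = 0 (d(L) = 0*4 = 0)
d(m(-3, 2 + 8)) - p = 0 - 1*10201/49 = 0 - 10201/49 = -10201/49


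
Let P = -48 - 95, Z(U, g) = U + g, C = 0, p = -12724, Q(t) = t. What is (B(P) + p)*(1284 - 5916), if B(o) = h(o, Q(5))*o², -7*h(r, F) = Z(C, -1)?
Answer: 317843208/7 ≈ 4.5406e+7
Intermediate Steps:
P = -143
h(r, F) = ⅐ (h(r, F) = -(0 - 1)/7 = -⅐*(-1) = ⅐)
B(o) = o²/7
(B(P) + p)*(1284 - 5916) = ((⅐)*(-143)² - 12724)*(1284 - 5916) = ((⅐)*20449 - 12724)*(-4632) = (20449/7 - 12724)*(-4632) = -68619/7*(-4632) = 317843208/7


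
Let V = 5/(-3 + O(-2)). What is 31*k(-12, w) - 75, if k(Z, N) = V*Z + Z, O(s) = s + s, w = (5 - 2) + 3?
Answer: -1269/7 ≈ -181.29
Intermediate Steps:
w = 6 (w = 3 + 3 = 6)
O(s) = 2*s
V = -5/7 (V = 5/(-3 + 2*(-2)) = 5/(-3 - 4) = 5/(-7) = 5*(-1/7) = -5/7 ≈ -0.71429)
k(Z, N) = 2*Z/7 (k(Z, N) = -5*Z/7 + Z = 2*Z/7)
31*k(-12, w) - 75 = 31*((2/7)*(-12)) - 75 = 31*(-24/7) - 75 = -744/7 - 75 = -1269/7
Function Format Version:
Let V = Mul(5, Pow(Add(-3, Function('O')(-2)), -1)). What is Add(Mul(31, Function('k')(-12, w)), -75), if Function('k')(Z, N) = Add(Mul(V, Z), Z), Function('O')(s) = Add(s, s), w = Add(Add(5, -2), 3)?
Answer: Rational(-1269, 7) ≈ -181.29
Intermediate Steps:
w = 6 (w = Add(3, 3) = 6)
Function('O')(s) = Mul(2, s)
V = Rational(-5, 7) (V = Mul(5, Pow(Add(-3, Mul(2, -2)), -1)) = Mul(5, Pow(Add(-3, -4), -1)) = Mul(5, Pow(-7, -1)) = Mul(5, Rational(-1, 7)) = Rational(-5, 7) ≈ -0.71429)
Function('k')(Z, N) = Mul(Rational(2, 7), Z) (Function('k')(Z, N) = Add(Mul(Rational(-5, 7), Z), Z) = Mul(Rational(2, 7), Z))
Add(Mul(31, Function('k')(-12, w)), -75) = Add(Mul(31, Mul(Rational(2, 7), -12)), -75) = Add(Mul(31, Rational(-24, 7)), -75) = Add(Rational(-744, 7), -75) = Rational(-1269, 7)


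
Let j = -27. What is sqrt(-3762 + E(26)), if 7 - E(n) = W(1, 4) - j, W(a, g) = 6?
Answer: 2*I*sqrt(947) ≈ 61.547*I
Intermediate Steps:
E(n) = -26 (E(n) = 7 - (6 - 1*(-27)) = 7 - (6 + 27) = 7 - 1*33 = 7 - 33 = -26)
sqrt(-3762 + E(26)) = sqrt(-3762 - 26) = sqrt(-3788) = 2*I*sqrt(947)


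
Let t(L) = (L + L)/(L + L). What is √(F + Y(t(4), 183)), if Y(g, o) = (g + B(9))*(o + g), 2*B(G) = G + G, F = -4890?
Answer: 5*I*√122 ≈ 55.227*I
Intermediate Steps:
t(L) = 1 (t(L) = (2*L)/((2*L)) = (2*L)*(1/(2*L)) = 1)
B(G) = G (B(G) = (G + G)/2 = (2*G)/2 = G)
Y(g, o) = (9 + g)*(g + o) (Y(g, o) = (g + 9)*(o + g) = (9 + g)*(g + o))
√(F + Y(t(4), 183)) = √(-4890 + (1² + 9*1 + 9*183 + 1*183)) = √(-4890 + (1 + 9 + 1647 + 183)) = √(-4890 + 1840) = √(-3050) = 5*I*√122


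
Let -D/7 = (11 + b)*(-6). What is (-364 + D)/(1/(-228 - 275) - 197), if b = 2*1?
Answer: -6539/7078 ≈ -0.92385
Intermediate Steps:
b = 2
D = 546 (D = -7*(11 + 2)*(-6) = -91*(-6) = -7*(-78) = 546)
(-364 + D)/(1/(-228 - 275) - 197) = (-364 + 546)/(1/(-228 - 275) - 197) = 182/(1/(-503) - 197) = 182/(-1/503 - 197) = 182/(-99092/503) = 182*(-503/99092) = -6539/7078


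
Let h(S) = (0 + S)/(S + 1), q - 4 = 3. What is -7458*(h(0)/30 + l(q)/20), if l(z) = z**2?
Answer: -182721/10 ≈ -18272.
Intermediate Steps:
q = 7 (q = 4 + 3 = 7)
h(S) = S/(1 + S)
-7458*(h(0)/30 + l(q)/20) = -7458*((0/(1 + 0))/30 + 7**2/20) = -7458*((0/1)*(1/30) + 49*(1/20)) = -7458*((0*1)*(1/30) + 49/20) = -7458*(0*(1/30) + 49/20) = -7458*(0 + 49/20) = -7458*49/20 = -182721/10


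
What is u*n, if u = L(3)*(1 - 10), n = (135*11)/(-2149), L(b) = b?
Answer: 40095/2149 ≈ 18.658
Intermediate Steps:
n = -1485/2149 (n = 1485*(-1/2149) = -1485/2149 ≈ -0.69102)
u = -27 (u = 3*(1 - 10) = 3*(-9) = -27)
u*n = -27*(-1485/2149) = 40095/2149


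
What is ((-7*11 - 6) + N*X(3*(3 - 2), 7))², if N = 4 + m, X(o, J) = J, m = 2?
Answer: 1681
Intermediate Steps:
N = 6 (N = 4 + 2 = 6)
((-7*11 - 6) + N*X(3*(3 - 2), 7))² = ((-7*11 - 6) + 6*7)² = ((-77 - 6) + 42)² = (-83 + 42)² = (-41)² = 1681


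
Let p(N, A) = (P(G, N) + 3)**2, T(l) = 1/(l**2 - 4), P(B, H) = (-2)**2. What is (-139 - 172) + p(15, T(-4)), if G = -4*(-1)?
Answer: -262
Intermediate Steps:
G = 4
P(B, H) = 4
T(l) = 1/(-4 + l**2)
p(N, A) = 49 (p(N, A) = (4 + 3)**2 = 7**2 = 49)
(-139 - 172) + p(15, T(-4)) = (-139 - 172) + 49 = -311 + 49 = -262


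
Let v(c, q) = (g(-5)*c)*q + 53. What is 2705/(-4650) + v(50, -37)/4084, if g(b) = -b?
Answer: -5381327/1899060 ≈ -2.8337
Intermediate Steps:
v(c, q) = 53 + 5*c*q (v(c, q) = ((-1*(-5))*c)*q + 53 = (5*c)*q + 53 = 5*c*q + 53 = 53 + 5*c*q)
2705/(-4650) + v(50, -37)/4084 = 2705/(-4650) + (53 + 5*50*(-37))/4084 = 2705*(-1/4650) + (53 - 9250)*(1/4084) = -541/930 - 9197*1/4084 = -541/930 - 9197/4084 = -5381327/1899060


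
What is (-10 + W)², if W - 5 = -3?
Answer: 64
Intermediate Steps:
W = 2 (W = 5 - 3 = 2)
(-10 + W)² = (-10 + 2)² = (-8)² = 64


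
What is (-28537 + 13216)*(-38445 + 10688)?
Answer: 425264997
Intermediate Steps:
(-28537 + 13216)*(-38445 + 10688) = -15321*(-27757) = 425264997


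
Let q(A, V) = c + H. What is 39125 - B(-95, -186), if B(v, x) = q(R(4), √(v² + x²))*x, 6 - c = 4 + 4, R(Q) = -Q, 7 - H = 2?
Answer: 39683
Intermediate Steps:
H = 5 (H = 7 - 1*2 = 7 - 2 = 5)
c = -2 (c = 6 - (4 + 4) = 6 - 1*8 = 6 - 8 = -2)
q(A, V) = 3 (q(A, V) = -2 + 5 = 3)
B(v, x) = 3*x
39125 - B(-95, -186) = 39125 - 3*(-186) = 39125 - 1*(-558) = 39125 + 558 = 39683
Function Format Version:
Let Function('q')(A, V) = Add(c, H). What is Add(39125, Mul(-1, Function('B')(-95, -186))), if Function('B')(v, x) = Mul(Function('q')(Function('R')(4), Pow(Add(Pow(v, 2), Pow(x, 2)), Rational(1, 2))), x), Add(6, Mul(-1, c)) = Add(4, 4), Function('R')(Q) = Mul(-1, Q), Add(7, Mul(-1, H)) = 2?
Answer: 39683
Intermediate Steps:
H = 5 (H = Add(7, Mul(-1, 2)) = Add(7, -2) = 5)
c = -2 (c = Add(6, Mul(-1, Add(4, 4))) = Add(6, Mul(-1, 8)) = Add(6, -8) = -2)
Function('q')(A, V) = 3 (Function('q')(A, V) = Add(-2, 5) = 3)
Function('B')(v, x) = Mul(3, x)
Add(39125, Mul(-1, Function('B')(-95, -186))) = Add(39125, Mul(-1, Mul(3, -186))) = Add(39125, Mul(-1, -558)) = Add(39125, 558) = 39683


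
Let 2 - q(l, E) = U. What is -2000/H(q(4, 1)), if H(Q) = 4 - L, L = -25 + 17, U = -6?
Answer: -500/3 ≈ -166.67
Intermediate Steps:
L = -8
q(l, E) = 8 (q(l, E) = 2 - 1*(-6) = 2 + 6 = 8)
H(Q) = 12 (H(Q) = 4 - 1*(-8) = 4 + 8 = 12)
-2000/H(q(4, 1)) = -2000/12 = -2000*1/12 = -500/3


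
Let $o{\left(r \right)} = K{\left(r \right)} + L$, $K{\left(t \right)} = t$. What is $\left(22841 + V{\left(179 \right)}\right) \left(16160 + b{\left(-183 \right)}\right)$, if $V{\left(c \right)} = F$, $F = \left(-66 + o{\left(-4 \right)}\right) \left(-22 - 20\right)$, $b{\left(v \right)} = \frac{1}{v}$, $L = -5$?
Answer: $\frac{76862638489}{183} \approx 4.2001 \cdot 10^{8}$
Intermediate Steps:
$o{\left(r \right)} = -5 + r$ ($o{\left(r \right)} = r - 5 = -5 + r$)
$F = 3150$ ($F = \left(-66 - 9\right) \left(-22 - 20\right) = \left(-66 - 9\right) \left(-42\right) = \left(-75\right) \left(-42\right) = 3150$)
$V{\left(c \right)} = 3150$
$\left(22841 + V{\left(179 \right)}\right) \left(16160 + b{\left(-183 \right)}\right) = \left(22841 + 3150\right) \left(16160 + \frac{1}{-183}\right) = 25991 \left(16160 - \frac{1}{183}\right) = 25991 \cdot \frac{2957279}{183} = \frac{76862638489}{183}$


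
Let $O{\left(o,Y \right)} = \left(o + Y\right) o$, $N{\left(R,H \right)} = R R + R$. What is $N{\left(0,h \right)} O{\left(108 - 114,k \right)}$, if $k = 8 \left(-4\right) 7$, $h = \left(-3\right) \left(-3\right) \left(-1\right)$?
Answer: $0$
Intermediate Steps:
$h = -9$ ($h = 9 \left(-1\right) = -9$)
$N{\left(R,H \right)} = R + R^{2}$ ($N{\left(R,H \right)} = R^{2} + R = R + R^{2}$)
$k = -224$ ($k = \left(-32\right) 7 = -224$)
$O{\left(o,Y \right)} = o \left(Y + o\right)$ ($O{\left(o,Y \right)} = \left(Y + o\right) o = o \left(Y + o\right)$)
$N{\left(0,h \right)} O{\left(108 - 114,k \right)} = 0 \left(1 + 0\right) \left(108 - 114\right) \left(-224 + \left(108 - 114\right)\right) = 0 \cdot 1 \left(- 6 \left(-224 - 6\right)\right) = 0 \left(\left(-6\right) \left(-230\right)\right) = 0 \cdot 1380 = 0$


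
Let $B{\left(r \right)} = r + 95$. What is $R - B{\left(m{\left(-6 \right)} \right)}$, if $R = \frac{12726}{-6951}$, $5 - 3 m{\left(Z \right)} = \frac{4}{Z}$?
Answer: $- \frac{294086}{2979} \approx -98.72$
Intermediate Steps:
$m{\left(Z \right)} = \frac{5}{3} - \frac{4}{3 Z}$ ($m{\left(Z \right)} = \frac{5}{3} - \frac{4 \frac{1}{Z}}{3} = \frac{5}{3} - \frac{4}{3 Z}$)
$B{\left(r \right)} = 95 + r$
$R = - \frac{606}{331}$ ($R = 12726 \left(- \frac{1}{6951}\right) = - \frac{606}{331} \approx -1.8308$)
$R - B{\left(m{\left(-6 \right)} \right)} = - \frac{606}{331} - \left(95 + \frac{-4 + 5 \left(-6\right)}{3 \left(-6\right)}\right) = - \frac{606}{331} - \left(95 + \frac{1}{3} \left(- \frac{1}{6}\right) \left(-4 - 30\right)\right) = - \frac{606}{331} - \left(95 + \frac{1}{3} \left(- \frac{1}{6}\right) \left(-34\right)\right) = - \frac{606}{331} - \left(95 + \frac{17}{9}\right) = - \frac{606}{331} - \frac{872}{9} = - \frac{294086}{2979}$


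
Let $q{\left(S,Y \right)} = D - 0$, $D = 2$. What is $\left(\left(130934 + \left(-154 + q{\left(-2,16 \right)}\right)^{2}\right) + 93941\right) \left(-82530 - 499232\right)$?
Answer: $-144264758998$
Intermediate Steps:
$q{\left(S,Y \right)} = 2$ ($q{\left(S,Y \right)} = 2 - 0 = 2 + 0 = 2$)
$\left(\left(130934 + \left(-154 + q{\left(-2,16 \right)}\right)^{2}\right) + 93941\right) \left(-82530 - 499232\right) = \left(\left(130934 + \left(-154 + 2\right)^{2}\right) + 93941\right) \left(-82530 - 499232\right) = \left(\left(130934 + \left(-152\right)^{2}\right) + 93941\right) \left(-581762\right) = \left(\left(130934 + 23104\right) + 93941\right) \left(-581762\right) = \left(154038 + 93941\right) \left(-581762\right) = 247979 \left(-581762\right) = -144264758998$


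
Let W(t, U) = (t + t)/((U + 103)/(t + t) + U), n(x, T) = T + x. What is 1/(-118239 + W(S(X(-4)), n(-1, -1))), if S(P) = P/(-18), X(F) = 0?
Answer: -1/118239 ≈ -8.4574e-6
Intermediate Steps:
S(P) = -P/18 (S(P) = P*(-1/18) = -P/18)
W(t, U) = 2*t/(U + (103 + U)/(2*t)) (W(t, U) = (2*t)/((103 + U)/((2*t)) + U) = (2*t)/((103 + U)*(1/(2*t)) + U) = (2*t)/((103 + U)/(2*t) + U) = (2*t)/(U + (103 + U)/(2*t)) = 2*t/(U + (103 + U)/(2*t)))
1/(-118239 + W(S(X(-4)), n(-1, -1))) = 1/(-118239 + 4*(-1/18*0)**2/(103 + (-1 - 1) + 2*(-1 - 1)*(-1/18*0))) = 1/(-118239 + 4*0**2/(103 - 2 + 2*(-2)*0)) = 1/(-118239 + 4*0/(103 - 2 + 0)) = 1/(-118239 + 4*0/101) = 1/(-118239 + 4*0*(1/101)) = 1/(-118239 + 0) = 1/(-118239) = -1/118239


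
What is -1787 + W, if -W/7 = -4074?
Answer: 26731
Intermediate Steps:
W = 28518 (W = -7*(-4074) = 28518)
-1787 + W = -1787 + 28518 = 26731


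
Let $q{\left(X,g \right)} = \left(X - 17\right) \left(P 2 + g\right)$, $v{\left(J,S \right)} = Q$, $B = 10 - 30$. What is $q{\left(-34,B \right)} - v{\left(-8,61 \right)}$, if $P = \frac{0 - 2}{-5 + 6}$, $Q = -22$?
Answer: $1246$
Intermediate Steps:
$B = -20$ ($B = 10 - 30 = -20$)
$P = -2$ ($P = - \frac{2}{1} = \left(-2\right) 1 = -2$)
$v{\left(J,S \right)} = -22$
$q{\left(X,g \right)} = \left(-17 + X\right) \left(-4 + g\right)$ ($q{\left(X,g \right)} = \left(X - 17\right) \left(\left(-2\right) 2 + g\right) = \left(-17 + X\right) \left(-4 + g\right)$)
$q{\left(-34,B \right)} - v{\left(-8,61 \right)} = \left(68 - -340 - -136 - -680\right) - -22 = \left(68 + 340 + 136 + 680\right) + 22 = 1224 + 22 = 1246$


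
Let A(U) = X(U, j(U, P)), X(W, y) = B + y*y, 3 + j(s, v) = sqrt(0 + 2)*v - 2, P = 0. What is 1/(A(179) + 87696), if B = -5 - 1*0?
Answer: 1/87716 ≈ 1.1400e-5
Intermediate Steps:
j(s, v) = -5 + v*sqrt(2) (j(s, v) = -3 + (sqrt(0 + 2)*v - 2) = -3 + (sqrt(2)*v - 2) = -3 + (v*sqrt(2) - 2) = -3 + (-2 + v*sqrt(2)) = -5 + v*sqrt(2))
B = -5 (B = -5 + 0 = -5)
X(W, y) = -5 + y**2 (X(W, y) = -5 + y*y = -5 + y**2)
A(U) = 20 (A(U) = -5 + (-5 + 0*sqrt(2))**2 = -5 + (-5 + 0)**2 = -5 + (-5)**2 = -5 + 25 = 20)
1/(A(179) + 87696) = 1/(20 + 87696) = 1/87716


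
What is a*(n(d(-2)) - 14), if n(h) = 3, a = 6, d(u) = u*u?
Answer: -66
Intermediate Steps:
d(u) = u²
a*(n(d(-2)) - 14) = 6*(3 - 14) = 6*(-11) = -66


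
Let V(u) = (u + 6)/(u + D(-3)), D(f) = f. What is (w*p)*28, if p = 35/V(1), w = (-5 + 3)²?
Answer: -1120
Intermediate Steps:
w = 4 (w = (-2)² = 4)
V(u) = (6 + u)/(-3 + u) (V(u) = (u + 6)/(u - 3) = (6 + u)/(-3 + u))
p = -10 (p = 35/(((6 + 1)/(-3 + 1))) = 35/((7/(-2))) = 35/((-½*7)) = 35/(-7/2) = 35*(-2/7) = -10)
(w*p)*28 = (4*(-10))*28 = -40*28 = -1120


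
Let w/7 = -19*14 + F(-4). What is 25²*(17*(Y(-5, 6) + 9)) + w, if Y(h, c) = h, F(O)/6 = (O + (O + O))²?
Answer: 46686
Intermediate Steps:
F(O) = 54*O² (F(O) = 6*(O + (O + O))² = 6*(O + 2*O)² = 6*(3*O)² = 6*(9*O²) = 54*O²)
w = 4186 (w = 7*(-19*14 + 54*(-4)²) = 7*(-266 + 54*16) = 7*(-266 + 864) = 7*598 = 4186)
25²*(17*(Y(-5, 6) + 9)) + w = 25²*(17*(-5 + 9)) + 4186 = 625*(17*4) + 4186 = 625*68 + 4186 = 42500 + 4186 = 46686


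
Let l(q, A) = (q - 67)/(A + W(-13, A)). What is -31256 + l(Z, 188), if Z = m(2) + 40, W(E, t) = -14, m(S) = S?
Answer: -5438569/174 ≈ -31256.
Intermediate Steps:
Z = 42 (Z = 2 + 40 = 42)
l(q, A) = (-67 + q)/(-14 + A) (l(q, A) = (q - 67)/(A - 14) = (-67 + q)/(-14 + A))
-31256 + l(Z, 188) = -31256 + (-67 + 42)/(-14 + 188) = -31256 - 25/174 = -5438569/174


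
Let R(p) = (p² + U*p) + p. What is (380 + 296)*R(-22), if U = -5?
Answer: 386672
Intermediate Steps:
R(p) = p² - 4*p (R(p) = (p² - 5*p) + p = p² - 4*p)
(380 + 296)*R(-22) = (380 + 296)*(-22*(-4 - 22)) = 676*(-22*(-26)) = 676*572 = 386672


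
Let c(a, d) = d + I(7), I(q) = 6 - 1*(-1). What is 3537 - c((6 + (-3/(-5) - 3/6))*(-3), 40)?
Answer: 3490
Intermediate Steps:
I(q) = 7 (I(q) = 6 + 1 = 7)
c(a, d) = 7 + d (c(a, d) = d + 7 = 7 + d)
3537 - c((6 + (-3/(-5) - 3/6))*(-3), 40) = 3537 - (7 + 40) = 3537 - 1*47 = 3537 - 47 = 3490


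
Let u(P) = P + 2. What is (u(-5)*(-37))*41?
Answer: 4551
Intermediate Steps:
u(P) = 2 + P
(u(-5)*(-37))*41 = ((2 - 5)*(-37))*41 = -3*(-37)*41 = 111*41 = 4551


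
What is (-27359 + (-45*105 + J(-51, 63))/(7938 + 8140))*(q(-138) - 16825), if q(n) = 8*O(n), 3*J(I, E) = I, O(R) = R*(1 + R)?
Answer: -29565179048356/8039 ≈ -3.6777e+9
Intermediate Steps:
J(I, E) = I/3
q(n) = 8*n*(1 + n) (q(n) = 8*(n*(1 + n)) = 8*n*(1 + n))
(-27359 + (-45*105 + J(-51, 63))/(7938 + 8140))*(q(-138) - 16825) = (-27359 + (-45*105 + (⅓)*(-51))/(7938 + 8140))*(8*(-138)*(1 - 138) - 16825) = (-27359 + (-4725 - 17)/16078)*(8*(-138)*(-137) - 16825) = (-27359 - 4742*1/16078)*(151248 - 16825) = (-27359 - 2371/8039)*134423 = -219941372/8039*134423 = -29565179048356/8039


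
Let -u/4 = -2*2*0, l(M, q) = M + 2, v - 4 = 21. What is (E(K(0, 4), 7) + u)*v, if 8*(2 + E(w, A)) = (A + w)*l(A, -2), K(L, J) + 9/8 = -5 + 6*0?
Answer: -1625/64 ≈ -25.391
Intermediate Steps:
v = 25 (v = 4 + 21 = 25)
l(M, q) = 2 + M
K(L, J) = -49/8 (K(L, J) = -9/8 + (-5 + 6*0) = -9/8 + (-5 + 0) = -9/8 - 5 = -49/8)
E(w, A) = -2 + (2 + A)*(A + w)/8 (E(w, A) = -2 + ((A + w)*(2 + A))/8 = -2 + ((2 + A)*(A + w))/8 = -2 + (2 + A)*(A + w)/8)
u = 0 (u = -4*(-2*2)*0 = -(-16)*0 = -4*0 = 0)
(E(K(0, 4), 7) + u)*v = ((-2 + (1/8)*7*(2 + 7) + (1/8)*(-49/8)*(2 + 7)) + 0)*25 = ((-2 + (1/8)*7*9 + (1/8)*(-49/8)*9) + 0)*25 = ((-2 + 63/8 - 441/64) + 0)*25 = (-65/64 + 0)*25 = -65/64*25 = -1625/64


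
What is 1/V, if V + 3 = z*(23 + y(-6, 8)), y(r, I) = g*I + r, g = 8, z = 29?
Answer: 1/2346 ≈ 0.00042626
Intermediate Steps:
y(r, I) = r + 8*I (y(r, I) = 8*I + r = r + 8*I)
V = 2346 (V = -3 + 29*(23 + (-6 + 8*8)) = -3 + 29*(23 + (-6 + 64)) = -3 + 29*(23 + 58) = -3 + 29*81 = -3 + 2349 = 2346)
1/V = 1/2346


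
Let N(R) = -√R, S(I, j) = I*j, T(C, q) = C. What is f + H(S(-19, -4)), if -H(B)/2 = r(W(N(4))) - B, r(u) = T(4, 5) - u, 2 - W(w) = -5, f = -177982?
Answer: -177824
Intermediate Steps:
W(w) = 7 (W(w) = 2 - 1*(-5) = 2 + 5 = 7)
r(u) = 4 - u
H(B) = 6 + 2*B (H(B) = -2*((4 - 1*7) - B) = -2*((4 - 7) - B) = -2*(-3 - B) = 6 + 2*B)
f + H(S(-19, -4)) = -177982 + (6 + 2*(-19*(-4))) = -177982 + (6 + 2*76) = -177982 + (6 + 152) = -177982 + 158 = -177824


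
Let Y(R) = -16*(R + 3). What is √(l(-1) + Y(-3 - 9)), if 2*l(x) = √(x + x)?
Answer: √(576 + 2*I*√2)/2 ≈ 12.0 + 0.029463*I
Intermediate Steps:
l(x) = √2*√x/2 (l(x) = √(x + x)/2 = √(2*x)/2 = (√2*√x)/2 = √2*√x/2)
Y(R) = -48 - 16*R (Y(R) = -16*(3 + R) = -48 - 16*R)
√(l(-1) + Y(-3 - 9)) = √(√2*√(-1)/2 + (-48 - 16*(-3 - 9))) = √(√2*I/2 + (-48 - 16*(-12))) = √(I*√2/2 + (-48 + 192)) = √(I*√2/2 + 144) = √(144 + I*√2/2)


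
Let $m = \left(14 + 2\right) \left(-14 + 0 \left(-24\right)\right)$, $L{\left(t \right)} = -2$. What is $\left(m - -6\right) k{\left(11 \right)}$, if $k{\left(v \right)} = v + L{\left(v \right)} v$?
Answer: $2398$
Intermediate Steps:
$k{\left(v \right)} = - v$ ($k{\left(v \right)} = v - 2 v = - v$)
$m = -224$ ($m = 16 \left(-14 + 0\right) = 16 \left(-14\right) = -224$)
$\left(m - -6\right) k{\left(11 \right)} = \left(-224 - -6\right) \left(\left(-1\right) 11\right) = \left(-224 + 6\right) \left(-11\right) = \left(-218\right) \left(-11\right) = 2398$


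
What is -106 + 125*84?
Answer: 10394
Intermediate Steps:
-106 + 125*84 = -106 + 10500 = 10394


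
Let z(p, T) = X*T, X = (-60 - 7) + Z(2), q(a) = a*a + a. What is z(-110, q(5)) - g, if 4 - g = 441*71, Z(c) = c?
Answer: 29357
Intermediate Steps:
q(a) = a + a² (q(a) = a² + a = a + a²)
g = -31307 (g = 4 - 441*71 = 4 - 1*31311 = 4 - 31311 = -31307)
X = -65 (X = (-60 - 7) + 2 = -67 + 2 = -65)
z(p, T) = -65*T
z(-110, q(5)) - g = -325*(1 + 5) - 1*(-31307) = -325*6 + 31307 = -65*30 + 31307 = -1950 + 31307 = 29357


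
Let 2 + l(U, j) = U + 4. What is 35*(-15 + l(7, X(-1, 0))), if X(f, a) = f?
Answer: -210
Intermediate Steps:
l(U, j) = 2 + U (l(U, j) = -2 + (U + 4) = -2 + (4 + U) = 2 + U)
35*(-15 + l(7, X(-1, 0))) = 35*(-15 + (2 + 7)) = 35*(-15 + 9) = 35*(-6) = -210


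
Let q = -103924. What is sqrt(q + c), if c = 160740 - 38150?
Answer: 3*sqrt(2074) ≈ 136.62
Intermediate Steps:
c = 122590
sqrt(q + c) = sqrt(-103924 + 122590) = sqrt(18666) = 3*sqrt(2074)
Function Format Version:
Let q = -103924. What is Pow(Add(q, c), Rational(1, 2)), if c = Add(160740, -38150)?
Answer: Mul(3, Pow(2074, Rational(1, 2))) ≈ 136.62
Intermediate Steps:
c = 122590
Pow(Add(q, c), Rational(1, 2)) = Pow(Add(-103924, 122590), Rational(1, 2)) = Pow(18666, Rational(1, 2)) = Mul(3, Pow(2074, Rational(1, 2)))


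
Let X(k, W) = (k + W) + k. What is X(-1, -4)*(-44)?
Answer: 264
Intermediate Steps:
X(k, W) = W + 2*k (X(k, W) = (W + k) + k = W + 2*k)
X(-1, -4)*(-44) = (-4 + 2*(-1))*(-44) = (-4 - 2)*(-44) = -6*(-44) = 264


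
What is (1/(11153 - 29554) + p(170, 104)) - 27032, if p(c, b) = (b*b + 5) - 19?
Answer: -298648231/18401 ≈ -16230.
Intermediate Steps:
p(c, b) = -14 + b² (p(c, b) = (b² + 5) - 19 = (5 + b²) - 19 = -14 + b²)
(1/(11153 - 29554) + p(170, 104)) - 27032 = (1/(11153 - 29554) + (-14 + 104²)) - 27032 = (1/(-18401) + (-14 + 10816)) - 27032 = (-1/18401 + 10802) - 27032 = 198767601/18401 - 27032 = -298648231/18401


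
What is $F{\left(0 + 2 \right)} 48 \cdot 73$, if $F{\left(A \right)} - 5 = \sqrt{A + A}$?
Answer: $24528$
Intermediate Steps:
$F{\left(A \right)} = 5 + \sqrt{2} \sqrt{A}$ ($F{\left(A \right)} = 5 + \sqrt{A + A} = 5 + \sqrt{2 A} = 5 + \sqrt{2} \sqrt{A}$)
$F{\left(0 + 2 \right)} 48 \cdot 73 = \left(5 + \sqrt{2} \sqrt{0 + 2}\right) 48 \cdot 73 = \left(5 + \sqrt{2} \sqrt{2}\right) 48 \cdot 73 = \left(5 + 2\right) 48 \cdot 73 = 7 \cdot 48 \cdot 73 = 336 \cdot 73 = 24528$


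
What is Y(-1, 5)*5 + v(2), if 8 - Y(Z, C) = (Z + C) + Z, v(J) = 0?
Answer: 25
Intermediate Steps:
Y(Z, C) = 8 - C - 2*Z (Y(Z, C) = 8 - ((Z + C) + Z) = 8 - ((C + Z) + Z) = 8 - (C + 2*Z) = 8 + (-C - 2*Z) = 8 - C - 2*Z)
Y(-1, 5)*5 + v(2) = (8 - 1*5 - 2*(-1))*5 + 0 = (8 - 5 + 2)*5 + 0 = 5*5 + 0 = 25 + 0 = 25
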